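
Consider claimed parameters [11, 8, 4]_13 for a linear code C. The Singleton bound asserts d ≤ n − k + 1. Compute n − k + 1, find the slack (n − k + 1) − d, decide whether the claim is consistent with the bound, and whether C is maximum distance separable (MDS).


Singleton RHS = n − k + 1 = 4, slack = 0, bound satisfied, MDS.

Singleton bound: d ≤ n − k + 1.
Here n = 11, k = 8, so n − k + 1 = 4.
Given d = 4, check d ≤ 4: YES.
Slack = (n − k + 1) − d = 0.
The code is MDS (slack = 0).
Description: the claimed parameters are [11, 8, 4]_13; such a code would be MDS (meets Singleton bound).


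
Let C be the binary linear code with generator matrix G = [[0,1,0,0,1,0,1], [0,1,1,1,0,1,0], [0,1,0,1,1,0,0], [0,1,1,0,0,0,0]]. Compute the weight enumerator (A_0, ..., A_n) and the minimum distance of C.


Weight distribution: A_0 = 1, A_2 = 4, A_3 = 6, A_4 = 3, A_5 = 2. Minimum distance d = 2.

Enumerate all 2^4 = 16 messages m ∈ F_2^4.
For each, compute codeword c = mG in F_2^7, then tally its weight.
  m = 0000 → c = 0000000, weight = 0.
  m = 1000 → c = 0100101, weight = 3.
  m = 0100 → c = 0111010, weight = 4.
  m = 1100 → c = 0011111, weight = 5.
  m = 0010 → c = 0101100, weight = 3.
  m = 1010 → c = 0001001, weight = 2.
  m = 0110 → c = 0010110, weight = 3.
  m = 1110 → c = 0110011, weight = 4.
  m = 0001 → c = 0110000, weight = 2.
  m = 1001 → c = 0010101, weight = 3.
  m = 0101 → c = 0001010, weight = 2.
  m = 1101 → c = 0101111, weight = 5.
  m = 0011 → c = 0011100, weight = 3.
  m = 1011 → c = 0111001, weight = 4.
  m = 0111 → c = 0100110, weight = 3.
  m = 1111 → c = 0000011, weight = 2.
Tally weights:
  weight 0: 1 codewords.
  weight 2: 4 codewords.
  weight 3: 6 codewords.
  weight 4: 3 codewords.
  weight 5: 2 codewords.
Minimum distance d = smallest w > 0 with A_w > 0 = 2.
Sanity: Σ A_w = 16 = 2^4 = 16 ✓.


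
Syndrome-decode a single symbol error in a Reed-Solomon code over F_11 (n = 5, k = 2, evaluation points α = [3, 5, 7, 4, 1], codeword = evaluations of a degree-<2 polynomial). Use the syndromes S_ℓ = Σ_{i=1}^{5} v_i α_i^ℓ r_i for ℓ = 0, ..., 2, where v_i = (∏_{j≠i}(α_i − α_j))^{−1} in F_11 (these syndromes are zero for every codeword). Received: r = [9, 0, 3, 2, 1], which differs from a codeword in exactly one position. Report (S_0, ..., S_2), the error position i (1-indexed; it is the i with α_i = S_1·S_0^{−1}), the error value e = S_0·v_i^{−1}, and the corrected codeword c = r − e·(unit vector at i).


S = (10, 6, 8), error at position 2, error magnitude e = 5, c = [9, 6, 3, 2, 1].

Step 1: column multipliers v_i = (∏_{j≠i}(α_i − α_j))^{−1} mod 11.
  i = 1 (α = 3): (3−5)(3−7)(3−4)(3−1) = (−2)·(−4)·(−1)·2 = −16 ≡ 6, so v_1 = 6^{−1} = 2 (mod 11).
  i = 2 (α = 5): (5−3)(5−7)(5−4)(5−1) = 2·(−2)·1·4 = −16 ≡ 6, so v_2 = 6^{−1} = 2 (mod 11).
  i = 3 (α = 7): (7−3)(7−5)(7−4)(7−1) = 4·2·3·6 = 144 ≡ 1, so v_3 = 1^{−1} = 1 (mod 11).
  i = 4 (α = 4): (4−3)(4−5)(4−7)(4−1) = 1·(−1)·(−3)·3 = 9 ≡ 9, so v_4 = 9^{−1} = 5 (mod 11).
  i = 5 (α = 1): (1−3)(1−5)(1−7)(1−4) = (−2)·(−4)·(−6)·(−3) = 144 ≡ 1, so v_5 = 1^{−1} = 1 (mod 11).
  v = [2, 2, 1, 5, 1].
Step 2: syndromes of r = [9, 0, 3, 2, 1] (all sums mod 11).
  S_0 = Σ v_i r_i = 2·9 + 2·0 + 1·3 + 5·2 + 1·1 = 32 ≡ 10.
  S_1 = Σ v_i α_i r_i = 2·3·9 + 2·5·0 + 1·7·3 + 5·4·2 + 1·1·1 = 116 ≡ 6.
  α_i^2 mod 11 = [9, 3, 5, 5, 1].
  S_2 = Σ v_i α_i^2 r_i = 2·9·9 + 2·3·0 + 1·5·3 + 5·5·2 + 1·1·1 = 228 ≡ 8.
  S = (10, 6, 8) ≠ 0, so r is not a codeword (an error is present).
Step 3: locate the error. For a single error e at position i, S_ℓ = v_i·e·α_i^ℓ, so α_err = S_1/S_0.
  S_0^{−1} = 10^{−1} = 10 (mod 11), so α_err = 6·10 = 60 ≡ 5 = α_2. Error position i = 2.
  Consistency check: S_2/S_1 = 8·2 = 16 ≡ 5 = α_err ✓ (single-error assumption holds).
Step 4: error magnitude e = S_0/v_2 = S_0·∏_{j≠2}(α_2 − α_j) = 10·6 = 60 ≡ 5 (mod 11).
Step 5: correct position 2: c_2 = r_2 − e = 0 − 5 ≡ 6 (mod 11). Hence c = [9, 6, 3, 2, 1].
  Check: interpolating c through the α_i gives m(x) = 8 + 4·x (degree < 2) with m(α_i) = c_i for every i, so c is indeed a codeword.


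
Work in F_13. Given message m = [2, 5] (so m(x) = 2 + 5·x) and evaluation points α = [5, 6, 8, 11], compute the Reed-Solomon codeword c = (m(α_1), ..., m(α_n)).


c = [1, 6, 3, 5]

Message polynomial: m(x) = 2 + 5·x (mod 13).
For each evaluation point α_i, compute m(α_i) mod 13:
  α_1 = 5: Horner steps 5 → 1, so m(5) = 1.
  α_2 = 6: Horner steps 5 → 6, so m(6) = 6.
  α_3 = 8: Horner steps 5 → 3, so m(8) = 3.
  α_4 = 11: Horner steps 5 → 5, so m(11) = 5.
Codeword c = [1, 6, 3, 5] ∈ F_13^4.


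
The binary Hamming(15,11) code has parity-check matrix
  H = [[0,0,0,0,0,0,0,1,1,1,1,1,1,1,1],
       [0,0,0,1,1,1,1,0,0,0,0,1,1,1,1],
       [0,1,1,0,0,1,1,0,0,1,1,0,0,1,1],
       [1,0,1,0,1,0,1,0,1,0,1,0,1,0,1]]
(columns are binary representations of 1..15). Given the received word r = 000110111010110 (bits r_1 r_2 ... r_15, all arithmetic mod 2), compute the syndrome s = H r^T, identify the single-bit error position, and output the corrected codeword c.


s = (1, 1, 1, 1)^T, error position = 15, corrected codeword c = 000110111010111

Compute s = H r^T mod 2 one row at a time:
  s_1 = 1 + 1 + 0 + 1 + 0 + 1 + 1 + 0 = 5 ≡ 1 (mod 2).
  s_2 = 1 + 1 + 0 + 1 + 0 + 1 + 1 + 0 = 5 ≡ 1 (mod 2).
  s_3 = 0 + 0 + 0 + 1 + 0 + 1 + 1 + 0 = 3 ≡ 1 (mod 2).
  s_4 = 0 + 0 + 1 + 1 + 1 + 1 + 1 + 0 = 5 ≡ 1 (mod 2).
s = (1, 1, 1, 1)^T — this equals column 15 of H (binary 1111), so error is at position 15.
Correct: flip bit 15 of r = 000110111010110 to get c = 000110111010111.


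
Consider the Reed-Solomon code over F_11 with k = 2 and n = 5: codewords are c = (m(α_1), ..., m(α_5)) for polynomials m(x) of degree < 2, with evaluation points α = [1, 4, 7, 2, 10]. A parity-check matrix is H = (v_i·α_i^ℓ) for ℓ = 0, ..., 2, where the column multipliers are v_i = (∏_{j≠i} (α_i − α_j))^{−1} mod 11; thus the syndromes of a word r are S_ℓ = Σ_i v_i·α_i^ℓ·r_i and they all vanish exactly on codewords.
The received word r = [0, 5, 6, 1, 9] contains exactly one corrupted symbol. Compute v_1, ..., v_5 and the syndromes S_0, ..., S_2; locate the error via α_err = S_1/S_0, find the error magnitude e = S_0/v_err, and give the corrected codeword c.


S = (10, 7, 6), error at position 2, error magnitude e = 2, c = [0, 3, 6, 1, 9].

Step 1: column multipliers v_i = (∏_{j≠i}(α_i − α_j))^{−1} mod 11.
  i = 1 (α = 1): (1−4)(1−7)(1−2)(1−10) = (−3)·(−6)·(−1)·(−9) = 162 ≡ 8, so v_1 = 8^{−1} = 7 (mod 11).
  i = 2 (α = 4): (4−1)(4−7)(4−2)(4−10) = 3·(−3)·2·(−6) = 108 ≡ 9, so v_2 = 9^{−1} = 5 (mod 11).
  i = 3 (α = 7): (7−1)(7−4)(7−2)(7−10) = 6·3·5·(−3) = −270 ≡ 5, so v_3 = 5^{−1} = 9 (mod 11).
  i = 4 (α = 2): (2−1)(2−4)(2−7)(2−10) = 1·(−2)·(−5)·(−8) = −80 ≡ 8, so v_4 = 8^{−1} = 7 (mod 11).
  i = 5 (α = 10): (10−1)(10−4)(10−7)(10−2) = 9·6·3·8 = 1296 ≡ 9, so v_5 = 9^{−1} = 5 (mod 11).
  v = [7, 5, 9, 7, 5].
Step 2: syndromes of r = [0, 5, 6, 1, 9] (all sums mod 11).
  S_0 = Σ v_i r_i = 7·0 + 5·5 + 9·6 + 7·1 + 5·9 = 131 ≡ 10.
  S_1 = Σ v_i α_i r_i = 7·1·0 + 5·4·5 + 9·7·6 + 7·2·1 + 5·10·9 = 942 ≡ 7.
  α_i^2 mod 11 = [1, 5, 5, 4, 1].
  S_2 = Σ v_i α_i^2 r_i = 7·1·0 + 5·5·5 + 9·5·6 + 7·4·1 + 5·1·9 = 468 ≡ 6.
  S = (10, 7, 6) ≠ 0, so r is not a codeword (an error is present).
Step 3: locate the error. For a single error e at position i, S_ℓ = v_i·e·α_i^ℓ, so α_err = S_1/S_0.
  S_0^{−1} = 10^{−1} = 10 (mod 11), so α_err = 7·10 = 70 ≡ 4 = α_2. Error position i = 2.
  Consistency check: S_2/S_1 = 6·8 = 48 ≡ 4 = α_err ✓ (single-error assumption holds).
Step 4: error magnitude e = S_0/v_2 = S_0·∏_{j≠2}(α_2 − α_j) = 10·9 = 90 ≡ 2 (mod 11).
Step 5: correct position 2: c_2 = r_2 − e = 5 − 2 ≡ 3 (mod 11). Hence c = [0, 3, 6, 1, 9].
  Check: interpolating c through the α_i gives m(x) = 10 + 1·x (degree < 2) with m(α_i) = c_i for every i, so c is indeed a codeword.


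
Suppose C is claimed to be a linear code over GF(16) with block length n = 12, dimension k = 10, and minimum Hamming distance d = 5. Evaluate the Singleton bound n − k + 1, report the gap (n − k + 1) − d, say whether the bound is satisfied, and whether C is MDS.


Singleton RHS = n − k + 1 = 3, slack = -2, bound violated (no such code; not MDS).

Singleton bound: d ≤ n − k + 1.
Here n = 12, k = 10, so n − k + 1 = 3.
Given d = 5, check d ≤ 3: NO.
Slack = (n − k + 1) − d = -2.
The slack is negative: d = 5 exceeds n − k + 1 = 3 by 2, so the Singleton bound is violated and no linear [12, 10, 5]_16 code can exist. In particular it is not MDS (MDS requires d = n − k + 1 exactly).
Description: the claimed parameters are [12, 10, 5]_16; such a code would be impossible (violates the Singleton bound).


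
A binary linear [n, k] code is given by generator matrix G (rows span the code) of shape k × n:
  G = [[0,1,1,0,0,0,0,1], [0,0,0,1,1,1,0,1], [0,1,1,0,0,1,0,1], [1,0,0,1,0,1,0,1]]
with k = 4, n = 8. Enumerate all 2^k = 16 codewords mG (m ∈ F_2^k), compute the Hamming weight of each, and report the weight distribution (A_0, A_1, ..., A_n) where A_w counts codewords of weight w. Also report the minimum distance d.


Weight distribution: A_0 = 1, A_1 = 1, A_2 = 1, A_3 = 4, A_4 = 5, A_5 = 3, A_6 = 1. Minimum distance d = 1.

Enumerate all 2^4 = 16 messages m ∈ F_2^4.
For each, compute codeword c = mG in F_2^8, then tally its weight.
  m = 0000 → c = 00000000, weight = 0.
  m = 1000 → c = 01100001, weight = 3.
  m = 0100 → c = 00011101, weight = 4.
  m = 1100 → c = 01111100, weight = 5.
  m = 0010 → c = 01100101, weight = 4.
  m = 1010 → c = 00000100, weight = 1.
  m = 0110 → c = 01111000, weight = 4.
  m = 1110 → c = 00011001, weight = 3.
  m = 0001 → c = 10010101, weight = 4.
  m = 1001 → c = 11110100, weight = 5.
  m = 0101 → c = 10001000, weight = 2.
  m = 1101 → c = 11101001, weight = 5.
  m = 0011 → c = 11110000, weight = 4.
  m = 1011 → c = 10010001, weight = 3.
  m = 0111 → c = 11101101, weight = 6.
  m = 1111 → c = 10001100, weight = 3.
Tally weights:
  weight 0: 1 codewords.
  weight 1: 1 codewords.
  weight 2: 1 codewords.
  weight 3: 4 codewords.
  weight 4: 5 codewords.
  weight 5: 3 codewords.
  weight 6: 1 codewords.
Minimum distance d = smallest w > 0 with A_w > 0 = 1.
Sanity: Σ A_w = 16 = 2^4 = 16 ✓.


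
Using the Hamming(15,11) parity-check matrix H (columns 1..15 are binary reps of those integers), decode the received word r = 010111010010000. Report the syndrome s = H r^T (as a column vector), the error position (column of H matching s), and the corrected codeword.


s = (0, 1, 1, 0)^T, error position = 6, corrected codeword c = 010110010010000

Compute s = H r^T mod 2 one row at a time:
  s_1 = 1 + 0 + 0 + 1 + 0 + 0 + 0 + 0 = 2 ≡ 0 (mod 2).
  s_2 = 1 + 1 + 1 + 0 + 0 + 0 + 0 + 0 = 3 ≡ 1 (mod 2).
  s_3 = 1 + 0 + 1 + 0 + 0 + 1 + 0 + 0 = 3 ≡ 1 (mod 2).
  s_4 = 0 + 0 + 1 + 0 + 0 + 1 + 0 + 0 = 2 ≡ 0 (mod 2).
s = (0, 1, 1, 0)^T — this equals column 6 of H (binary 0110), so error is at position 6.
Correct: flip bit 6 of r = 010111010010000 to get c = 010110010010000.


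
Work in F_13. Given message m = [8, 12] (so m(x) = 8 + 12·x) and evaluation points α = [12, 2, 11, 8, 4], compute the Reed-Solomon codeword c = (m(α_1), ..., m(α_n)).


c = [9, 6, 10, 0, 4]

Message polynomial: m(x) = 8 + 12·x (mod 13).
For each evaluation point α_i, compute m(α_i) mod 13:
  α_1 = 12: Horner steps 12 → 9, so m(12) = 9.
  α_2 = 2: Horner steps 12 → 6, so m(2) = 6.
  α_3 = 11: Horner steps 12 → 10, so m(11) = 10.
  α_4 = 8: Horner steps 12 → 0, so m(8) = 0.
  α_5 = 4: Horner steps 12 → 4, so m(4) = 4.
Codeword c = [9, 6, 10, 0, 4] ∈ F_13^5.


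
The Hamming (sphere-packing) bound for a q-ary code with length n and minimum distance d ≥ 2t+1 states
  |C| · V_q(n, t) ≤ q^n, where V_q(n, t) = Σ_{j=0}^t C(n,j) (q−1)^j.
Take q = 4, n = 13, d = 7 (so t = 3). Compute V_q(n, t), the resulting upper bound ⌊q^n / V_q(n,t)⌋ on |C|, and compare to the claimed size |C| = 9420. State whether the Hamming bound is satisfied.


V_q(n, t) = 8464, q^n = 67108864, Hamming bound = 7928, |C| = 9420 > bound (violated).

Step 1: Compute V_q(n, t) = Σ_{j=0}^3 C(n, j) (q−1)^j.
  j = 0: C(13,0)·(3)^0 = 1·1 = 1.
  j = 1: C(13,1)·(3)^1 = 13·3 = 39.
  j = 2: C(13,2)·(3)^2 = 78·9 = 702.
  j = 3: C(13,3)·(3)^3 = 286·27 = 7722.
  V_q(n, t) = 1 + 39 + 702 + 7722 = 8464.
Step 2: q^n = 4^13 = 67108864.
Step 3: Hamming bound ⌊q^n / V_q(n,t)⌋ = ⌊67108864/8464⌋ = 7928.
Step 4: Compare |C| = 9420 to 7928: violated.
The claimed |C| lies above the Hamming bound, so no 4-ary code of length 13 with d ≥ 7 can have 9420 codewords.


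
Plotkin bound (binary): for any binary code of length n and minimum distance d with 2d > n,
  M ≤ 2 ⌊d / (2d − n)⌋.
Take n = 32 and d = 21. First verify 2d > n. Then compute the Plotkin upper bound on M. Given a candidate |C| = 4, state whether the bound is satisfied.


Plotkin bound M ≤ 4; given |C| = 4 ≤ bound (satisfied).

Check applicability: 2d = 42, n = 32.
2d − n = 10 > 0, so Plotkin applies.
Compute d/(2d−n) = 21/10 ≈ 2.1000.
⌊d/(2d−n)⌋ = 2.
Plotkin bound: M ≤ 2·2 = 4.
Given |C| = 4, check: satisfied.
This |C| is at the Plotkin bound.


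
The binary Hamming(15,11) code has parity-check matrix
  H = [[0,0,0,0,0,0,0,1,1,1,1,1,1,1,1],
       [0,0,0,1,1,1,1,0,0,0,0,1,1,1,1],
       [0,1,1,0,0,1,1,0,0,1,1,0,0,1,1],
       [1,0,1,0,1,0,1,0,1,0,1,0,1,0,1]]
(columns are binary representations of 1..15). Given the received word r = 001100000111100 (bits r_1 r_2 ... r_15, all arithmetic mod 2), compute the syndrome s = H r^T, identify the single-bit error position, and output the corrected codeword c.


s = (0, 1, 1, 1)^T, error position = 7, corrected codeword c = 001100100111100

Compute s = H r^T mod 2 one row at a time:
  s_1 = 0 + 0 + 1 + 1 + 1 + 1 + 0 + 0 = 4 ≡ 0 (mod 2).
  s_2 = 1 + 0 + 0 + 0 + 1 + 1 + 0 + 0 = 3 ≡ 1 (mod 2).
  s_3 = 0 + 1 + 0 + 0 + 1 + 1 + 0 + 0 = 3 ≡ 1 (mod 2).
  s_4 = 0 + 1 + 0 + 0 + 0 + 1 + 1 + 0 = 3 ≡ 1 (mod 2).
s = (0, 1, 1, 1)^T — this equals column 7 of H (binary 0111), so error is at position 7.
Correct: flip bit 7 of r = 001100000111100 to get c = 001100100111100.


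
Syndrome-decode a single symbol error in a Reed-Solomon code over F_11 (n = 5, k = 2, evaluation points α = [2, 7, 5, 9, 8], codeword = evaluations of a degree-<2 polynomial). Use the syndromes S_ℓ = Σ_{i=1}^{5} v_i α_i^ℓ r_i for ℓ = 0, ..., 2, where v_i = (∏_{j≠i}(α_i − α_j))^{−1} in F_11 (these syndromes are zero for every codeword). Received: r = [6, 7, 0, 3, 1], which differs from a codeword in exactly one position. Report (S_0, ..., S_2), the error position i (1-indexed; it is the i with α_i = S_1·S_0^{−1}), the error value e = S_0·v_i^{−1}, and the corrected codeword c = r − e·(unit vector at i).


S = (10, 3, 2), error at position 5, error magnitude e = 7, c = [6, 7, 0, 3, 5].

Step 1: column multipliers v_i = (∏_{j≠i}(α_i − α_j))^{−1} mod 11.
  i = 1 (α = 2): (2−7)(2−5)(2−9)(2−8) = (−5)·(−3)·(−7)·(−6) = 630 ≡ 3, so v_1 = 3^{−1} = 4 (mod 11).
  i = 2 (α = 7): (7−2)(7−5)(7−9)(7−8) = 5·2·(−2)·(−1) = 20 ≡ 9, so v_2 = 9^{−1} = 5 (mod 11).
  i = 3 (α = 5): (5−2)(5−7)(5−9)(5−8) = 3·(−2)·(−4)·(−3) = −72 ≡ 5, so v_3 = 5^{−1} = 9 (mod 11).
  i = 4 (α = 9): (9−2)(9−7)(9−5)(9−8) = 7·2·4·1 = 56 ≡ 1, so v_4 = 1^{−1} = 1 (mod 11).
  i = 5 (α = 8): (8−2)(8−7)(8−5)(8−9) = 6·1·3·(−1) = −18 ≡ 4, so v_5 = 4^{−1} = 3 (mod 11).
  v = [4, 5, 9, 1, 3].
Step 2: syndromes of r = [6, 7, 0, 3, 1] (all sums mod 11).
  S_0 = Σ v_i r_i = 4·6 + 5·7 + 9·0 + 1·3 + 3·1 = 65 ≡ 10.
  S_1 = Σ v_i α_i r_i = 4·2·6 + 5·7·7 + 9·5·0 + 1·9·3 + 3·8·1 = 344 ≡ 3.
  α_i^2 mod 11 = [4, 5, 3, 4, 9].
  S_2 = Σ v_i α_i^2 r_i = 4·4·6 + 5·5·7 + 9·3·0 + 1·4·3 + 3·9·1 = 310 ≡ 2.
  S = (10, 3, 2) ≠ 0, so r is not a codeword (an error is present).
Step 3: locate the error. For a single error e at position i, S_ℓ = v_i·e·α_i^ℓ, so α_err = S_1/S_0.
  S_0^{−1} = 10^{−1} = 10 (mod 11), so α_err = 3·10 = 30 ≡ 8 = α_5. Error position i = 5.
  Consistency check: S_2/S_1 = 2·4 = 8 ≡ 8 = α_err ✓ (single-error assumption holds).
Step 4: error magnitude e = S_0/v_5 = S_0·∏_{j≠5}(α_5 − α_j) = 10·4 = 40 ≡ 7 (mod 11).
Step 5: correct position 5: c_5 = r_5 − e = 1 − 7 ≡ 5 (mod 11). Hence c = [6, 7, 0, 3, 5].
  Check: interpolating c through the α_i gives m(x) = 10 + 9·x (degree < 2) with m(α_i) = c_i for every i, so c is indeed a codeword.


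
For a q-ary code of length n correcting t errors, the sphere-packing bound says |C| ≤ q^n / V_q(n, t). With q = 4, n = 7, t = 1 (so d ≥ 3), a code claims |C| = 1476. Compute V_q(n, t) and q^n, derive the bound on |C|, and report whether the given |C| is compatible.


V_q(n, t) = 22, q^n = 16384, Hamming bound = 744, |C| = 1476 > bound (violated).

Step 1: Compute V_q(n, t) = Σ_{j=0}^1 C(n, j) (q−1)^j.
  j = 0: C(7,0)·(3)^0 = 1·1 = 1.
  j = 1: C(7,1)·(3)^1 = 7·3 = 21.
  V_q(n, t) = 1 + 21 = 22.
Step 2: q^n = 4^7 = 16384.
Step 3: Hamming bound ⌊q^n / V_q(n,t)⌋ = ⌊16384/22⌋ = 744.
Step 4: Compare |C| = 1476 to 744: violated.
The claimed |C| lies above the Hamming bound, so no 4-ary code of length 7 with d ≥ 3 can have 1476 codewords.


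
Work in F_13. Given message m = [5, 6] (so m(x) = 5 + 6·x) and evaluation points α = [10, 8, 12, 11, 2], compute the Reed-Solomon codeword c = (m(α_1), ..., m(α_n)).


c = [0, 1, 12, 6, 4]

Message polynomial: m(x) = 5 + 6·x (mod 13).
For each evaluation point α_i, compute m(α_i) mod 13:
  α_1 = 10: Horner steps 6 → 0, so m(10) = 0.
  α_2 = 8: Horner steps 6 → 1, so m(8) = 1.
  α_3 = 12: Horner steps 6 → 12, so m(12) = 12.
  α_4 = 11: Horner steps 6 → 6, so m(11) = 6.
  α_5 = 2: Horner steps 6 → 4, so m(2) = 4.
Codeword c = [0, 1, 12, 6, 4] ∈ F_13^5.


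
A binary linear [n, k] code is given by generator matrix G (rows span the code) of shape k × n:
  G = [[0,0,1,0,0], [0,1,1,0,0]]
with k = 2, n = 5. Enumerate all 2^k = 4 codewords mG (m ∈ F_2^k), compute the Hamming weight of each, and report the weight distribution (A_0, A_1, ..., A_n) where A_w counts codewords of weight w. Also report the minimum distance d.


Weight distribution: A_0 = 1, A_1 = 2, A_2 = 1. Minimum distance d = 1.

Enumerate all 2^2 = 4 messages m ∈ F_2^2.
For each, compute codeword c = mG in F_2^5, then tally its weight.
  m = 00 → c = 00000, weight = 0.
  m = 10 → c = 00100, weight = 1.
  m = 01 → c = 01100, weight = 2.
  m = 11 → c = 01000, weight = 1.
Tally weights:
  weight 0: 1 codewords.
  weight 1: 2 codewords.
  weight 2: 1 codewords.
Minimum distance d = smallest w > 0 with A_w > 0 = 1.
Sanity: Σ A_w = 4 = 2^2 = 4 ✓.


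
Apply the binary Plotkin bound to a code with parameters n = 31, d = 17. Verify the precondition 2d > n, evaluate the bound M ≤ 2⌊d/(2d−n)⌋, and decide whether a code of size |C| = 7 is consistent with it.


Plotkin bound M ≤ 10; given |C| = 7 ≤ bound (satisfied).

Check applicability: 2d = 34, n = 31.
2d − n = 3 > 0, so Plotkin applies.
Compute d/(2d−n) = 17/3 ≈ 5.6667.
⌊d/(2d−n)⌋ = 5.
Plotkin bound: M ≤ 2·5 = 10.
Given |C| = 7, check: satisfied.
This |C| is below the Plotkin bound.


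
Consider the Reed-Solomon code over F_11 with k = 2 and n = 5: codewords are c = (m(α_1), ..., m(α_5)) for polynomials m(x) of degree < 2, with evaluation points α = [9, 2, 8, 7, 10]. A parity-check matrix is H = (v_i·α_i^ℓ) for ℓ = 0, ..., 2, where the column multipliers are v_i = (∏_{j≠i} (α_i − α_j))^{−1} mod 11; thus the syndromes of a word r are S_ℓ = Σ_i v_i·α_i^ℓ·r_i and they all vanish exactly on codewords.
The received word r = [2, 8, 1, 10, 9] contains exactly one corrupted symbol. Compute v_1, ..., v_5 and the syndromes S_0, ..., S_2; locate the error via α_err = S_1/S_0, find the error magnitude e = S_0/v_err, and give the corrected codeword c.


S = (6, 4, 10), error at position 3, error magnitude e = 6, c = [2, 8, 6, 10, 9].

Step 1: column multipliers v_i = (∏_{j≠i}(α_i − α_j))^{−1} mod 11.
  i = 1 (α = 9): (9−2)(9−8)(9−7)(9−10) = 7·1·2·(−1) = −14 ≡ 8, so v_1 = 8^{−1} = 7 (mod 11).
  i = 2 (α = 2): (2−9)(2−8)(2−7)(2−10) = (−7)·(−6)·(−5)·(−8) = 1680 ≡ 8, so v_2 = 8^{−1} = 7 (mod 11).
  i = 3 (α = 8): (8−9)(8−2)(8−7)(8−10) = (−1)·6·1·(−2) = 12 ≡ 1, so v_3 = 1^{−1} = 1 (mod 11).
  i = 4 (α = 7): (7−9)(7−2)(7−8)(7−10) = (−2)·5·(−1)·(−3) = −30 ≡ 3, so v_4 = 3^{−1} = 4 (mod 11).
  i = 5 (α = 10): (10−9)(10−2)(10−8)(10−7) = 1·8·2·3 = 48 ≡ 4, so v_5 = 4^{−1} = 3 (mod 11).
  v = [7, 7, 1, 4, 3].
Step 2: syndromes of r = [2, 8, 1, 10, 9] (all sums mod 11).
  S_0 = Σ v_i r_i = 7·2 + 7·8 + 1·1 + 4·10 + 3·9 = 138 ≡ 6.
  S_1 = Σ v_i α_i r_i = 7·9·2 + 7·2·8 + 1·8·1 + 4·7·10 + 3·10·9 = 796 ≡ 4.
  α_i^2 mod 11 = [4, 4, 9, 5, 1].
  S_2 = Σ v_i α_i^2 r_i = 7·4·2 + 7·4·8 + 1·9·1 + 4·5·10 + 3·1·9 = 516 ≡ 10.
  S = (6, 4, 10) ≠ 0, so r is not a codeword (an error is present).
Step 3: locate the error. For a single error e at position i, S_ℓ = v_i·e·α_i^ℓ, so α_err = S_1/S_0.
  S_0^{−1} = 6^{−1} = 2 (mod 11), so α_err = 4·2 = 8 ≡ 8 = α_3. Error position i = 3.
  Consistency check: S_2/S_1 = 10·3 = 30 ≡ 8 = α_err ✓ (single-error assumption holds).
Step 4: error magnitude e = S_0/v_3 = S_0·∏_{j≠3}(α_3 − α_j) = 6·1 = 6 ≡ 6 (mod 11).
Step 5: correct position 3: c_3 = r_3 − e = 1 − 6 ≡ 6 (mod 11). Hence c = [2, 8, 6, 10, 9].
  Check: interpolating c through the α_i gives m(x) = 5 + 7·x (degree < 2) with m(α_i) = c_i for every i, so c is indeed a codeword.


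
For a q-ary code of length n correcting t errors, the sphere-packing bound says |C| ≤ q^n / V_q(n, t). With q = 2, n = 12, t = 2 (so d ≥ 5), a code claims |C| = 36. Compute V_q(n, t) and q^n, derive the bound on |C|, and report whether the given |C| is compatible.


V_q(n, t) = 79, q^n = 4096, Hamming bound = 51, |C| = 36 ≤ bound (satisfied).

Step 1: Compute V_q(n, t) = Σ_{j=0}^2 C(n, j) (q−1)^j.
  j = 0: C(12,0)·(1)^0 = 1·1 = 1.
  j = 1: C(12,1)·(1)^1 = 12·1 = 12.
  j = 2: C(12,2)·(1)^2 = 66·1 = 66.
  V_q(n, t) = 1 + 12 + 66 = 79.
Step 2: q^n = 2^12 = 4096.
Step 3: Hamming bound ⌊q^n / V_q(n,t)⌋ = ⌊4096/79⌋ = 51.
Step 4: Compare |C| = 36 to 51: satisfied.
The claimed |C| lies below the Hamming bound.


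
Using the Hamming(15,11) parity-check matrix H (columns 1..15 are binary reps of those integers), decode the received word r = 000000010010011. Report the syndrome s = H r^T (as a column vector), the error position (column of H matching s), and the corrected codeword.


s = (0, 0, 1, 0)^T, error position = 2, corrected codeword c = 010000010010011

Compute s = H r^T mod 2 one row at a time:
  s_1 = 1 + 0 + 0 + 1 + 0 + 0 + 1 + 1 = 4 ≡ 0 (mod 2).
  s_2 = 0 + 0 + 0 + 0 + 0 + 0 + 1 + 1 = 2 ≡ 0 (mod 2).
  s_3 = 0 + 0 + 0 + 0 + 0 + 1 + 1 + 1 = 3 ≡ 1 (mod 2).
  s_4 = 0 + 0 + 0 + 0 + 0 + 1 + 0 + 1 = 2 ≡ 0 (mod 2).
s = (0, 0, 1, 0)^T — this equals column 2 of H (binary 0010), so error is at position 2.
Correct: flip bit 2 of r = 000000010010011 to get c = 010000010010011.


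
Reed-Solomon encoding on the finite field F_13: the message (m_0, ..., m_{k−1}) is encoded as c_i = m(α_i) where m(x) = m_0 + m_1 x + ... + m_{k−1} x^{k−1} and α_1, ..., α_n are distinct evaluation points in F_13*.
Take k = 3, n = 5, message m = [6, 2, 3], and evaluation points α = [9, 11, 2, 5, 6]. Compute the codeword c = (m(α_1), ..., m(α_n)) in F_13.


c = [7, 1, 9, 0, 9]

Message polynomial: m(x) = 6 + 2·x + 3·x^2 (mod 13).
For each evaluation point α_i, compute m(α_i) mod 13:
  α_1 = 9: Horner steps 3 → 3 → 7, so m(9) = 7.
  α_2 = 11: Horner steps 3 → 9 → 1, so m(11) = 1.
  α_3 = 2: Horner steps 3 → 8 → 9, so m(2) = 9.
  α_4 = 5: Horner steps 3 → 4 → 0, so m(5) = 0.
  α_5 = 6: Horner steps 3 → 7 → 9, so m(6) = 9.
Codeword c = [7, 1, 9, 0, 9] ∈ F_13^5.


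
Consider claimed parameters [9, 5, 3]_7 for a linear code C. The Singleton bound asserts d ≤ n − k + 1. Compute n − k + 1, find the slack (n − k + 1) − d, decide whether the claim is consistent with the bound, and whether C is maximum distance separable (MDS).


Singleton RHS = n − k + 1 = 5, slack = 2, bound satisfied, not MDS.

Singleton bound: d ≤ n − k + 1.
Here n = 9, k = 5, so n − k + 1 = 5.
Given d = 3, check d ≤ 5: YES.
Slack = (n − k + 1) − d = 2.
The code is NOT MDS (slack = 2 > 0).
Description: the claimed parameters are [9, 5, 3]_7; such a code would be non-MDS.


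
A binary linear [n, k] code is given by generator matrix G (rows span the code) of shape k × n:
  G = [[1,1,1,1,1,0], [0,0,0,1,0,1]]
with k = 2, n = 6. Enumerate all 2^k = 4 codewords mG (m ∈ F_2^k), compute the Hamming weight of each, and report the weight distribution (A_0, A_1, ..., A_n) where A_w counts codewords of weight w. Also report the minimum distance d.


Weight distribution: A_0 = 1, A_2 = 1, A_5 = 2. Minimum distance d = 2.

Enumerate all 2^2 = 4 messages m ∈ F_2^2.
For each, compute codeword c = mG in F_2^6, then tally its weight.
  m = 00 → c = 000000, weight = 0.
  m = 10 → c = 111110, weight = 5.
  m = 01 → c = 000101, weight = 2.
  m = 11 → c = 111011, weight = 5.
Tally weights:
  weight 0: 1 codewords.
  weight 2: 1 codewords.
  weight 5: 2 codewords.
Minimum distance d = smallest w > 0 with A_w > 0 = 2.
Sanity: Σ A_w = 4 = 2^2 = 4 ✓.


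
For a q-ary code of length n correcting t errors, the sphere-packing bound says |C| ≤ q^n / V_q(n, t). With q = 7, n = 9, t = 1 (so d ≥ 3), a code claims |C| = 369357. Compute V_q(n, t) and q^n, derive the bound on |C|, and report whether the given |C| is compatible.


V_q(n, t) = 55, q^n = 40353607, Hamming bound = 733701, |C| = 369357 ≤ bound (satisfied).

Step 1: Compute V_q(n, t) = Σ_{j=0}^1 C(n, j) (q−1)^j.
  j = 0: C(9,0)·(6)^0 = 1·1 = 1.
  j = 1: C(9,1)·(6)^1 = 9·6 = 54.
  V_q(n, t) = 1 + 54 = 55.
Step 2: q^n = 7^9 = 40353607.
Step 3: Hamming bound ⌊q^n / V_q(n,t)⌋ = ⌊40353607/55⌋ = 733701.
Step 4: Compare |C| = 369357 to 733701: satisfied.
The claimed |C| lies below the Hamming bound.


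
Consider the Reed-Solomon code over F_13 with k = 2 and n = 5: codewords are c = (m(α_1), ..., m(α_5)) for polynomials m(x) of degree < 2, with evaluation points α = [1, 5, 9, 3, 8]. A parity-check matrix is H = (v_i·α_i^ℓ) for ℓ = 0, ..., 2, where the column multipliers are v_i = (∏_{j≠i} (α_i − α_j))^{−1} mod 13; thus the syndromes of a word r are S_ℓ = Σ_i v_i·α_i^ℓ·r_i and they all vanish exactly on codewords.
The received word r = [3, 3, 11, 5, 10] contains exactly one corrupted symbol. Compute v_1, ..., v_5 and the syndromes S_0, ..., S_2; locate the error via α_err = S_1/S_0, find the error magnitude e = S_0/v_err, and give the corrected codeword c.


S = (7, 9, 6), error at position 2, error magnitude e = 9, c = [3, 7, 11, 5, 10].

Step 1: column multipliers v_i = (∏_{j≠i}(α_i − α_j))^{−1} mod 13.
  i = 1 (α = 1): (1−5)(1−9)(1−3)(1−8) = (−4)·(−8)·(−2)·(−7) = 448 ≡ 6, so v_1 = 6^{−1} = 11 (mod 13).
  i = 2 (α = 5): (5−1)(5−9)(5−3)(5−8) = 4·(−4)·2·(−3) = 96 ≡ 5, so v_2 = 5^{−1} = 8 (mod 13).
  i = 3 (α = 9): (9−1)(9−5)(9−3)(9−8) = 8·4·6·1 = 192 ≡ 10, so v_3 = 10^{−1} = 4 (mod 13).
  i = 4 (α = 3): (3−1)(3−5)(3−9)(3−8) = 2·(−2)·(−6)·(−5) = −120 ≡ 10, so v_4 = 10^{−1} = 4 (mod 13).
  i = 5 (α = 8): (8−1)(8−5)(8−9)(8−3) = 7·3·(−1)·5 = −105 ≡ 12, so v_5 = 12^{−1} = 12 (mod 13).
  v = [11, 8, 4, 4, 12].
Step 2: syndromes of r = [3, 3, 11, 5, 10] (all sums mod 13).
  S_0 = Σ v_i r_i = 11·3 + 8·3 + 4·11 + 4·5 + 12·10 = 241 ≡ 7.
  S_1 = Σ v_i α_i r_i = 11·1·3 + 8·5·3 + 4·9·11 + 4·3·5 + 12·8·10 = 1569 ≡ 9.
  α_i^2 mod 13 = [1, 12, 3, 9, 12].
  S_2 = Σ v_i α_i^2 r_i = 11·1·3 + 8·12·3 + 4·3·11 + 4·9·5 + 12·12·10 = 2073 ≡ 6.
  S = (7, 9, 6) ≠ 0, so r is not a codeword (an error is present).
Step 3: locate the error. For a single error e at position i, S_ℓ = v_i·e·α_i^ℓ, so α_err = S_1/S_0.
  S_0^{−1} = 7^{−1} = 2 (mod 13), so α_err = 9·2 = 18 ≡ 5 = α_2. Error position i = 2.
  Consistency check: S_2/S_1 = 6·3 = 18 ≡ 5 = α_err ✓ (single-error assumption holds).
Step 4: error magnitude e = S_0/v_2 = S_0·∏_{j≠2}(α_2 − α_j) = 7·5 = 35 ≡ 9 (mod 13).
Step 5: correct position 2: c_2 = r_2 − e = 3 − 9 ≡ 7 (mod 13). Hence c = [3, 7, 11, 5, 10].
  Check: interpolating c through the α_i gives m(x) = 2 + 1·x (degree < 2) with m(α_i) = c_i for every i, so c is indeed a codeword.


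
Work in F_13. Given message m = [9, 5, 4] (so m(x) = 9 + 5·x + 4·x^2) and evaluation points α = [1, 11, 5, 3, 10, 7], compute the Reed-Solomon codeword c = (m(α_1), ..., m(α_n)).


c = [5, 2, 4, 8, 4, 6]

Message polynomial: m(x) = 9 + 5·x + 4·x^2 (mod 13).
For each evaluation point α_i, compute m(α_i) mod 13:
  α_1 = 1: Horner steps 4 → 9 → 5, so m(1) = 5.
  α_2 = 11: Horner steps 4 → 10 → 2, so m(11) = 2.
  α_3 = 5: Horner steps 4 → 12 → 4, so m(5) = 4.
  α_4 = 3: Horner steps 4 → 4 → 8, so m(3) = 8.
  α_5 = 10: Horner steps 4 → 6 → 4, so m(10) = 4.
  α_6 = 7: Horner steps 4 → 7 → 6, so m(7) = 6.
Codeword c = [5, 2, 4, 8, 4, 6] ∈ F_13^6.


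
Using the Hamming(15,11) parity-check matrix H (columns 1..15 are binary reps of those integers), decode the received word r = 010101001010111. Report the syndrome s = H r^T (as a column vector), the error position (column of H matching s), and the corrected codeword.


s = (1, 1, 1, 0)^T, error position = 14, corrected codeword c = 010101001010101

Compute s = H r^T mod 2 one row at a time:
  s_1 = 0 + 1 + 0 + 1 + 0 + 1 + 1 + 1 = 5 ≡ 1 (mod 2).
  s_2 = 1 + 0 + 1 + 0 + 0 + 1 + 1 + 1 = 5 ≡ 1 (mod 2).
  s_3 = 1 + 0 + 1 + 0 + 0 + 1 + 1 + 1 = 5 ≡ 1 (mod 2).
  s_4 = 0 + 0 + 0 + 0 + 1 + 1 + 1 + 1 = 4 ≡ 0 (mod 2).
s = (1, 1, 1, 0)^T — this equals column 14 of H (binary 1110), so error is at position 14.
Correct: flip bit 14 of r = 010101001010111 to get c = 010101001010101.


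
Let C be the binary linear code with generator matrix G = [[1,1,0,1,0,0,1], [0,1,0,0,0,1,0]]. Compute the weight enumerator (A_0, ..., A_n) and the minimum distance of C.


Weight distribution: A_0 = 1, A_2 = 1, A_4 = 2. Minimum distance d = 2.

Enumerate all 2^2 = 4 messages m ∈ F_2^2.
For each, compute codeword c = mG in F_2^7, then tally its weight.
  m = 00 → c = 0000000, weight = 0.
  m = 10 → c = 1101001, weight = 4.
  m = 01 → c = 0100010, weight = 2.
  m = 11 → c = 1001011, weight = 4.
Tally weights:
  weight 0: 1 codewords.
  weight 2: 1 codewords.
  weight 4: 2 codewords.
Minimum distance d = smallest w > 0 with A_w > 0 = 2.
Sanity: Σ A_w = 4 = 2^2 = 4 ✓.


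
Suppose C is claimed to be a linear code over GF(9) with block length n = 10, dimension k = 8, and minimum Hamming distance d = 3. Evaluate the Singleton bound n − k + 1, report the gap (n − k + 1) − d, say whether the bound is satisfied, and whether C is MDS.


Singleton RHS = n − k + 1 = 3, slack = 0, bound satisfied, MDS.

Singleton bound: d ≤ n − k + 1.
Here n = 10, k = 8, so n − k + 1 = 3.
Given d = 3, check d ≤ 3: YES.
Slack = (n − k + 1) − d = 0.
The code is MDS (slack = 0).
Description: the claimed parameters are [10, 8, 3]_9; such a code would be MDS (meets Singleton bound).


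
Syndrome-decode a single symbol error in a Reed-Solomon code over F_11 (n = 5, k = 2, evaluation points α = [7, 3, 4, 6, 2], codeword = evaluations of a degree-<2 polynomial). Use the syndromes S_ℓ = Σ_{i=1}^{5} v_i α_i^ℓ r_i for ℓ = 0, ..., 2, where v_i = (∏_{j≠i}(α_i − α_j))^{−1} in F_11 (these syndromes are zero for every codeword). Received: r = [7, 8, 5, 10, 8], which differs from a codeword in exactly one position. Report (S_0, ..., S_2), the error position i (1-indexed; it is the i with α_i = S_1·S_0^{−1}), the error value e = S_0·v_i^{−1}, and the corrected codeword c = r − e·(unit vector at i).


S = (9, 7, 3), error at position 5, error magnitude e = 8, c = [7, 8, 5, 10, 0].

Step 1: column multipliers v_i = (∏_{j≠i}(α_i − α_j))^{−1} mod 11.
  i = 1 (α = 7): (7−3)(7−4)(7−6)(7−2) = 4·3·1·5 = 60 ≡ 5, so v_1 = 5^{−1} = 9 (mod 11).
  i = 2 (α = 3): (3−7)(3−4)(3−6)(3−2) = (−4)·(−1)·(−3)·1 = −12 ≡ 10, so v_2 = 10^{−1} = 10 (mod 11).
  i = 3 (α = 4): (4−7)(4−3)(4−6)(4−2) = (−3)·1·(−2)·2 = 12 ≡ 1, so v_3 = 1^{−1} = 1 (mod 11).
  i = 4 (α = 6): (6−7)(6−3)(6−4)(6−2) = (−1)·3·2·4 = −24 ≡ 9, so v_4 = 9^{−1} = 5 (mod 11).
  i = 5 (α = 2): (2−7)(2−3)(2−4)(2−6) = (−5)·(−1)·(−2)·(−4) = 40 ≡ 7, so v_5 = 7^{−1} = 8 (mod 11).
  v = [9, 10, 1, 5, 8].
Step 2: syndromes of r = [7, 8, 5, 10, 8] (all sums mod 11).
  S_0 = Σ v_i r_i = 9·7 + 10·8 + 1·5 + 5·10 + 8·8 = 262 ≡ 9.
  S_1 = Σ v_i α_i r_i = 9·7·7 + 10·3·8 + 1·4·5 + 5·6·10 + 8·2·8 = 1129 ≡ 7.
  α_i^2 mod 11 = [5, 9, 5, 3, 4].
  S_2 = Σ v_i α_i^2 r_i = 9·5·7 + 10·9·8 + 1·5·5 + 5·3·10 + 8·4·8 = 1466 ≡ 3.
  S = (9, 7, 3) ≠ 0, so r is not a codeword (an error is present).
Step 3: locate the error. For a single error e at position i, S_ℓ = v_i·e·α_i^ℓ, so α_err = S_1/S_0.
  S_0^{−1} = 9^{−1} = 5 (mod 11), so α_err = 7·5 = 35 ≡ 2 = α_5. Error position i = 5.
  Consistency check: S_2/S_1 = 3·8 = 24 ≡ 2 = α_err ✓ (single-error assumption holds).
Step 4: error magnitude e = S_0/v_5 = S_0·∏_{j≠5}(α_5 − α_j) = 9·7 = 63 ≡ 8 (mod 11).
Step 5: correct position 5: c_5 = r_5 − e = 8 − 8 ≡ 0 (mod 11). Hence c = [7, 8, 5, 10, 0].
  Check: interpolating c through the α_i gives m(x) = 6 + 8·x (degree < 2) with m(α_i) = c_i for every i, so c is indeed a codeword.


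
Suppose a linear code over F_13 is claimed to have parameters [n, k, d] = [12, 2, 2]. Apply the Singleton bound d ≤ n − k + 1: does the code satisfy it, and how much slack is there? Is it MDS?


Singleton RHS = n − k + 1 = 11, slack = 9, bound satisfied, not MDS.

Singleton bound: d ≤ n − k + 1.
Here n = 12, k = 2, so n − k + 1 = 11.
Given d = 2, check d ≤ 11: YES.
Slack = (n − k + 1) − d = 9.
The code is NOT MDS (slack = 9 > 0).
Description: the claimed parameters are [12, 2, 2]_13; such a code would be non-MDS.


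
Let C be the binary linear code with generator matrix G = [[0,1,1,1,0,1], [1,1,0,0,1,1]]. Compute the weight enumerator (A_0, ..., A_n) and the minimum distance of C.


Weight distribution: A_0 = 1, A_4 = 3. Minimum distance d = 4.

Enumerate all 2^2 = 4 messages m ∈ F_2^2.
For each, compute codeword c = mG in F_2^6, then tally its weight.
  m = 00 → c = 000000, weight = 0.
  m = 10 → c = 011101, weight = 4.
  m = 01 → c = 110011, weight = 4.
  m = 11 → c = 101110, weight = 4.
Tally weights:
  weight 0: 1 codewords.
  weight 4: 3 codewords.
Minimum distance d = smallest w > 0 with A_w > 0 = 4.
Sanity: Σ A_w = 4 = 2^2 = 4 ✓.


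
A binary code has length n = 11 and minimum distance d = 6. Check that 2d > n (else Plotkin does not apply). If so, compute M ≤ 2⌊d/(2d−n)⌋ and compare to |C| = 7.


Plotkin bound M ≤ 12; given |C| = 7 ≤ bound (satisfied).

Check applicability: 2d = 12, n = 11.
2d − n = 1 > 0, so Plotkin applies.
Compute d/(2d−n) = 6/1 ≈ 6.0000.
⌊d/(2d−n)⌋ = 6.
Plotkin bound: M ≤ 2·6 = 12.
Given |C| = 7, check: satisfied.
This |C| is below the Plotkin bound.


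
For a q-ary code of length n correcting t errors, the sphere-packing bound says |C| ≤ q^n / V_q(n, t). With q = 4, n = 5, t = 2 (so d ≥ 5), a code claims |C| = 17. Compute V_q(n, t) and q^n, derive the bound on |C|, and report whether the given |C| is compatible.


V_q(n, t) = 106, q^n = 1024, Hamming bound = 9, |C| = 17 > bound (violated).

Step 1: Compute V_q(n, t) = Σ_{j=0}^2 C(n, j) (q−1)^j.
  j = 0: C(5,0)·(3)^0 = 1·1 = 1.
  j = 1: C(5,1)·(3)^1 = 5·3 = 15.
  j = 2: C(5,2)·(3)^2 = 10·9 = 90.
  V_q(n, t) = 1 + 15 + 90 = 106.
Step 2: q^n = 4^5 = 1024.
Step 3: Hamming bound ⌊q^n / V_q(n,t)⌋ = ⌊1024/106⌋ = 9.
Step 4: Compare |C| = 17 to 9: violated.
The claimed |C| lies above the Hamming bound, so no 4-ary code of length 5 with d ≥ 5 can have 17 codewords.


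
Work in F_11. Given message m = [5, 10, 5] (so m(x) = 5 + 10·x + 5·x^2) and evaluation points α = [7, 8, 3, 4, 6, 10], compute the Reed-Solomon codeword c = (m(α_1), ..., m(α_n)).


c = [1, 9, 3, 4, 3, 0]

Message polynomial: m(x) = 5 + 10·x + 5·x^2 (mod 11).
For each evaluation point α_i, compute m(α_i) mod 11:
  α_1 = 7: Horner steps 5 → 1 → 1, so m(7) = 1.
  α_2 = 8: Horner steps 5 → 6 → 9, so m(8) = 9.
  α_3 = 3: Horner steps 5 → 3 → 3, so m(3) = 3.
  α_4 = 4: Horner steps 5 → 8 → 4, so m(4) = 4.
  α_5 = 6: Horner steps 5 → 7 → 3, so m(6) = 3.
  α_6 = 10: Horner steps 5 → 5 → 0, so m(10) = 0.
Codeword c = [1, 9, 3, 4, 3, 0] ∈ F_11^6.


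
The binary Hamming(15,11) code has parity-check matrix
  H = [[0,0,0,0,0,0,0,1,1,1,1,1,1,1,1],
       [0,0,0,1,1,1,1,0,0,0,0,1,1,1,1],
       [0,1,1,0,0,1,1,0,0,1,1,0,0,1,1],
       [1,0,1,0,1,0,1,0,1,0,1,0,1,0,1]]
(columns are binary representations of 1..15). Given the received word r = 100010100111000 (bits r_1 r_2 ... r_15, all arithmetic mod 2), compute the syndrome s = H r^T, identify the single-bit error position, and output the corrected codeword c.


s = (1, 1, 1, 0)^T, error position = 14, corrected codeword c = 100010100111010

Compute s = H r^T mod 2 one row at a time:
  s_1 = 0 + 0 + 1 + 1 + 1 + 0 + 0 + 0 = 3 ≡ 1 (mod 2).
  s_2 = 0 + 1 + 0 + 1 + 1 + 0 + 0 + 0 = 3 ≡ 1 (mod 2).
  s_3 = 0 + 0 + 0 + 1 + 1 + 1 + 0 + 0 = 3 ≡ 1 (mod 2).
  s_4 = 1 + 0 + 1 + 1 + 0 + 1 + 0 + 0 = 4 ≡ 0 (mod 2).
s = (1, 1, 1, 0)^T — this equals column 14 of H (binary 1110), so error is at position 14.
Correct: flip bit 14 of r = 100010100111000 to get c = 100010100111010.


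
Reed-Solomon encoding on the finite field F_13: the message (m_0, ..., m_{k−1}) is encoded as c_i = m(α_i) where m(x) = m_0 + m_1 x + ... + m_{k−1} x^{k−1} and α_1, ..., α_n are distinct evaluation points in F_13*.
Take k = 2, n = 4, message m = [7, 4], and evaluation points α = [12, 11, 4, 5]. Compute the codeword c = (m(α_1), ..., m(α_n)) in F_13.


c = [3, 12, 10, 1]

Message polynomial: m(x) = 7 + 4·x (mod 13).
For each evaluation point α_i, compute m(α_i) mod 13:
  α_1 = 12: Horner steps 4 → 3, so m(12) = 3.
  α_2 = 11: Horner steps 4 → 12, so m(11) = 12.
  α_3 = 4: Horner steps 4 → 10, so m(4) = 10.
  α_4 = 5: Horner steps 4 → 1, so m(5) = 1.
Codeword c = [3, 12, 10, 1] ∈ F_13^4.


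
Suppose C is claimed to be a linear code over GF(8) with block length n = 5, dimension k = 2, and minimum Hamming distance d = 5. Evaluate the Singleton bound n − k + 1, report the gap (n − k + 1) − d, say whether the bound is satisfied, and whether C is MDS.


Singleton RHS = n − k + 1 = 4, slack = -1, bound violated (no such code; not MDS).

Singleton bound: d ≤ n − k + 1.
Here n = 5, k = 2, so n − k + 1 = 4.
Given d = 5, check d ≤ 4: NO.
Slack = (n − k + 1) − d = -1.
The slack is negative: d = 5 exceeds n − k + 1 = 4 by 1, so the Singleton bound is violated and no linear [5, 2, 5]_8 code can exist. In particular it is not MDS (MDS requires d = n − k + 1 exactly).
Description: the claimed parameters are [5, 2, 5]_8; such a code would be impossible (violates the Singleton bound).
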